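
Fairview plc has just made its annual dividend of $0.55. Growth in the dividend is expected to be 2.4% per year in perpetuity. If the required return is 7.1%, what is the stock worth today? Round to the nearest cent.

D₁ = D₀ × (1 + g) = $0.55 × 1.024 = $0.5632
Growing perpetuity: P = D₁ / (r − g) = $0.5632 / (0.071 − 0.024) = $11.98

$11.98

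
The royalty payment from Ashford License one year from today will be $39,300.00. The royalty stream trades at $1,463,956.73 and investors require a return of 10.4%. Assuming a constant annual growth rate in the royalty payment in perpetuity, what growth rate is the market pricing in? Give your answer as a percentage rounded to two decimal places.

P = D₁/(r−g) ⇒ g = r − D₁/P = 0.104 − $39,300.00/$1,463,956.73 = 0.077155

7.72%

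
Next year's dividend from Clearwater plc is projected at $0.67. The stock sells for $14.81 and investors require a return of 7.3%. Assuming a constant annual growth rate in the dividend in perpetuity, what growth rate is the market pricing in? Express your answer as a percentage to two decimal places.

2.78%

P = D₁/(r−g) ⇒ g = r − D₁/P = 0.073 − $0.67/$14.81 = 0.027760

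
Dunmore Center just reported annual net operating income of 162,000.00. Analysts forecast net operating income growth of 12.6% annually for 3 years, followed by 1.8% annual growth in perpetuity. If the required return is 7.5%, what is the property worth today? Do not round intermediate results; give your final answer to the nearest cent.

D_1 = 182412.00000
D_2 = 205395.91200
D_3 = 231275.79691
Terminal value at year 3: TV = D_3×(1+g_2)/(r−g_2) = 235438.76126/0.057 = 4130504.58345
P_0 = D_1/(1+r)^1 + D_2/(1+r)^2 + D_3/(1+r)^3 + TV/(1+r)^3
    = 169685.58140 + 177735.78107 + 186167.89720 + 3324893.32185 = 3858482.58151

3858482.58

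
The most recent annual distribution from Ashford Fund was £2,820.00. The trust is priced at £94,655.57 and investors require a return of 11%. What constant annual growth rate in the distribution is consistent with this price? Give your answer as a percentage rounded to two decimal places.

7.79%

P = D₀(1+g)/(r−g) ⇒ P(r−g) = D₀(1+g) ⇒ g(P+D₀) = P·r − D₀
g = (P·r − D₀)/(P + D₀) = (£94,655.57×0.11 − £2,820.00) / (£94,655.57 + £2,820.00) = 0.077887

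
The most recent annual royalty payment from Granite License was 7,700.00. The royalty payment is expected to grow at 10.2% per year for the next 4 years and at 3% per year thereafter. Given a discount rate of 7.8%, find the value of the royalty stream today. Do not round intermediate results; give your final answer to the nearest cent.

D_1 = 8485.40000
D_2 = 9350.91080
D_3 = 10304.70370
D_4 = 11355.78348
Terminal value at year 4: TV = D_4×(1+g_2)/(r−g_2) = 11696.45698/0.048 = 243676.18716
P_0 = D_1/(1+r)^1 + D_2/(1+r)^2 + D_3/(1+r)^3 + D_4/(1+r)^4 + TV/(1+r)^4
    = 7871.42857 + 8046.67373 + 8225.82046 + 8408.95561 + 180442.17244 = 212995.05081

212995.05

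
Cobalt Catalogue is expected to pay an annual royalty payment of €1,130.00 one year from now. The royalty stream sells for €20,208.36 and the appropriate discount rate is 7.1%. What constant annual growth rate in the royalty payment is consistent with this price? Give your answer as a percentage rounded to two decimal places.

P = D₁/(r−g) ⇒ g = r − D₁/P = 0.071 − €1,130.00/€20,208.36 = 0.015083

1.51%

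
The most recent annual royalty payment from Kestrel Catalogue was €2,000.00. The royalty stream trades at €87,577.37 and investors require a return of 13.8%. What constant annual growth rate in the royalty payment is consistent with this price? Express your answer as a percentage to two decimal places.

11.26%

P = D₀(1+g)/(r−g) ⇒ P(r−g) = D₀(1+g) ⇒ g(P+D₀) = P·r − D₀
g = (P·r − D₀)/(P + D₀) = (€87,577.37×0.138 − €2,000.00) / (€87,577.37 + €2,000.00) = 0.112592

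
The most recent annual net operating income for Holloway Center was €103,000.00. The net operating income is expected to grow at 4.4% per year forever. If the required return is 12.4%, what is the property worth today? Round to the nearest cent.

€1344150.00

D₁ = D₀ × (1 + g) = €103,000.00 × 1.044 = €107,532.0000
Growing perpetuity: P = D₁ / (r − g) = €107,532.0000 / (0.124 − 0.044) = €1,344,150.00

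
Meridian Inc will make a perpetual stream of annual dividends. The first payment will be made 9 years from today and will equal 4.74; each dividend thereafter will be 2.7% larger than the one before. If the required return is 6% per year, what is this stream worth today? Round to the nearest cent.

90.12

Value at end of year 8: C₁ / (r − g) = 4.74 / (0.06 − 0.027) = 143.6364
Discount to today: PV = 143.6364 / (1 + 0.06)^8 = 143.6364 / 1.593848 = 90.12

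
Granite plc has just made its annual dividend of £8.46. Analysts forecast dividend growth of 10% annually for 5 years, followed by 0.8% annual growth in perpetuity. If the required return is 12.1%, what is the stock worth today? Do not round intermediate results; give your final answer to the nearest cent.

£108.64

D_1 = 9.30600
D_2 = 10.23660
D_3 = 11.26026
D_4 = 12.38629
D_5 = 13.62491
Terminal value at year 5: TV = D_5×(1+g_2)/(r−g_2) = 13.73391/0.113 = 121.53906
P_0 = D_1/(1+r)^1 + D_2/(1+r)^2 + D_3/(1+r)^3 + D_4/(1+r)^4 + D_5/(1+r)^5 + TV/(1+r)^5
    = 8.30152 + 8.14600 + 7.99340 + 7.84366 + 7.69672 + 68.65747 = 108.63877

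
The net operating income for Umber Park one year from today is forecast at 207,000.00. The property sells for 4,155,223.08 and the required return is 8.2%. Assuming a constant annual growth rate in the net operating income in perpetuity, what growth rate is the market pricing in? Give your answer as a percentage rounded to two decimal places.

3.22%

P = D₁/(r−g) ⇒ g = r − D₁/P = 0.082 − 207,000.00/4,155,223.08 = 0.032183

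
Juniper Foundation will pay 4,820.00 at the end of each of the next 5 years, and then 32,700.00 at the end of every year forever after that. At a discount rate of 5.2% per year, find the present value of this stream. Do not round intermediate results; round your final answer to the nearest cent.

508804.77

PV of 5-year annuity: 4,820.00 × [1 − (1+0.052)^−5] / 0.052 = 20753.20847
Perpetuity value at year 5: 32,700.00 / 0.052 = 628846.15385
PV of perpetuity: 628846.15385 / (1+0.052)^5 = 488051.56523
Total PV = 20753.20847 + 488051.56523 = 508804.77371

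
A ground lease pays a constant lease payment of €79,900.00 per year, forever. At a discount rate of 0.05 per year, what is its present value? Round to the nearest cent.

€1598000.00

Level perpetuity: PV = C / r = €79,900.00 / 0.05 = €1,598,000.00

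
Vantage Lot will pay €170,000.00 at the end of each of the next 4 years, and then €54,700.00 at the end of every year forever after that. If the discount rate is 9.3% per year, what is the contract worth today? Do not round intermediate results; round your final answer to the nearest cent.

PV of 4-year annuity: €170,000.00 × [1 − (1+0.093)^−4] / 0.093 = 547145.17456
Perpetuity value at year 4: €54,700.00 / 0.093 = 588172.04301
PV of perpetuity: 588172.04301 / (1+0.093)^4 = 412120.03684
Total PV = 547145.17456 + 412120.03684 = 959265.21140

€959265.21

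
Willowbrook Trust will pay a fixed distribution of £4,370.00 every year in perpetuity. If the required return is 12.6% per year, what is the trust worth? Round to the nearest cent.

£34682.54

Level perpetuity: PV = C / r = £4,370.00 / 0.126 = £34,682.54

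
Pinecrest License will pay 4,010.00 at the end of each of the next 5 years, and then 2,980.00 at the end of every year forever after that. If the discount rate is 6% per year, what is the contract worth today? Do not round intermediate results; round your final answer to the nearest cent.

PV of 5-year annuity: 4,010.00 × [1 − (1+0.06)^−5] / 0.06 = 16891.57878
Perpetuity value at year 5: 2,980.00 / 0.06 = 49666.66667
PV of perpetuity: 49666.66667 / (1+0.06)^5 = 37113.82259
Total PV = 16891.57878 + 37113.82259 = 54005.40137

54005.40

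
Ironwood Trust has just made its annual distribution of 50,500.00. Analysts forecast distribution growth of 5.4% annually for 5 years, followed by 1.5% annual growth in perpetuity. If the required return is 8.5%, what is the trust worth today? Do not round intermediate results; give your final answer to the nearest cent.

D_1 = 53227.00000
D_2 = 56101.25800
D_3 = 59130.72593
D_4 = 62323.78513
D_5 = 65689.26953
Terminal value at year 5: TV = D_5×(1+g_2)/(r−g_2) = 66674.60857/0.07 = 952494.40818
P_0 = D_1/(1+r)^1 + D_2/(1+r)^2 + D_3/(1+r)^3 + D_4/(1+r)^4 + D_5/(1+r)^5 + TV/(1+r)^5
    = 49057.14286 + 47655.51020 + 46293.92420 + 44971.24065 + 43686.34806 + 633452.04687 = 865116.21284

865116.21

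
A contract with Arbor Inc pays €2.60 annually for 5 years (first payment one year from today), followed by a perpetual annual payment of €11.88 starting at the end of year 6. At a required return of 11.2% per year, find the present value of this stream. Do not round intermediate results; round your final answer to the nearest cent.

PV of 5-year annuity: €2.60 × [1 − (1+0.112)^−5] / 0.112 = 9.56118
Perpetuity value at year 5: €11.88 / 0.112 = 106.07143
PV of perpetuity: 106.07143 / (1+0.112)^5 = 62.38418
Total PV = 9.56118 + 62.38418 = 71.94536

€71.95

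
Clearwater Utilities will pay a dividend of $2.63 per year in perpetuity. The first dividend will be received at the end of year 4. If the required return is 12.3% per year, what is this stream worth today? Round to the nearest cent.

$15.10

Value at end of year 3: C / r = $2.63 / 0.123 = $21.3821
Discount to today: PV = $21.3821 / (1 + 0.123)^3 = $21.3821 / 1.416248 = $15.10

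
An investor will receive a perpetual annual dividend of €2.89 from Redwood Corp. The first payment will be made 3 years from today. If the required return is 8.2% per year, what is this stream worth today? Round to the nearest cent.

€30.10

Value at end of year 2: C / r = €2.89 / 0.082 = €35.2439
Discount to today: PV = €35.2439 / (1 + 0.082)^2 = €35.2439 / 1.170724 = €30.10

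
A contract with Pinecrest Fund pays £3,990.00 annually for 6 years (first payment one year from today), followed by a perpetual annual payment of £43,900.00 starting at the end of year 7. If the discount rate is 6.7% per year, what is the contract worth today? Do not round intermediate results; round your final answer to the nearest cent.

PV of 6-year annuity: £3,990.00 × [1 − (1+0.067)^−6] / 0.067 = 19195.91700
Perpetuity value at year 6: £43,900.00 / 0.067 = 655223.88060
PV of perpetuity: 655223.88060 / (1+0.067)^6 = 444020.68348
Total PV = 19195.91700 + 444020.68348 = 463216.60048

£463216.60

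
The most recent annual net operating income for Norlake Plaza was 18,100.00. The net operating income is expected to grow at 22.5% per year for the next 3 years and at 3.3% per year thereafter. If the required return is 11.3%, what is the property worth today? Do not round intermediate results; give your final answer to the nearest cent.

377590.09

D_1 = 22172.50000
D_2 = 27161.31250
D_3 = 33272.60781
Terminal value at year 3: TV = D_3×(1+g_2)/(r−g_2) = 34370.60387/0.08 = 429632.54838
P_0 = D_1/(1+r)^1 + D_2/(1+r)^2 + D_3/(1+r)^3 + TV/(1+r)^3
    = 19921.38365 + 21926.05118 + 24132.44627 + 311610.21249 = 377590.09360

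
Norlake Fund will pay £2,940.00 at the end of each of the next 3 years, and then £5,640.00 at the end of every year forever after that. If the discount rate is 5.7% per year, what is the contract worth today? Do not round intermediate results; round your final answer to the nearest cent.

£91689.99

PV of 3-year annuity: £2,940.00 × [1 − (1+0.057)^−3] / 0.057 = 7902.47917
Perpetuity value at year 3: £5,640.00 / 0.057 = 98947.36842
PV of perpetuity: 98947.36842 / (1+0.057)^3 = 83787.51042
Total PV = 7902.47917 + 83787.51042 = 91689.98959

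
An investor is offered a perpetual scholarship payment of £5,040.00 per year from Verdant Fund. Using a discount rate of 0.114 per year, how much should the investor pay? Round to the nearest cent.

Level perpetuity: PV = C / r = £5,040.00 / 0.114 = £44,210.53

£44210.53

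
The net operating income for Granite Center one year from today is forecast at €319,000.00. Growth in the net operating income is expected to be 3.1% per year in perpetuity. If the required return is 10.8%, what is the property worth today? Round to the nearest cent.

Growing perpetuity: P = D₁ / (r − g) = €319,000.0000 / (0.108 − 0.031) = €4,142,857.14

€4142857.14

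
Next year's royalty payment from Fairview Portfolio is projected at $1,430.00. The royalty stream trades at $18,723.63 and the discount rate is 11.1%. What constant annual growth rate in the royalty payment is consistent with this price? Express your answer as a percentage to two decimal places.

3.46%

P = D₁/(r−g) ⇒ g = r − D₁/P = 0.111 − $1,430.00/$18,723.63 = 0.034626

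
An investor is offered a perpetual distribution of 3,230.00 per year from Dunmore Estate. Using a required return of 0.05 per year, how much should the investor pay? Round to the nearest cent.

64600.00

Level perpetuity: PV = C / r = 3,230.00 / 0.05 = 64,600.00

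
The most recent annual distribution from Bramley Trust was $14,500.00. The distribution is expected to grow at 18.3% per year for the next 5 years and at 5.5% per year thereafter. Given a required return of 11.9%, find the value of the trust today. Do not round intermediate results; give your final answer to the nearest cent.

D_1 = 17153.50000
D_2 = 20292.59050
D_3 = 24006.13456
D_4 = 28399.25719
D_5 = 33596.32125
Terminal value at year 5: TV = D_5×(1+g_2)/(r−g_2) = 35444.11892/0.064 = 553814.35813
P_0 = D_1/(1+r)^1 + D_2/(1+r)^2 + D_3/(1+r)^3 + D_4/(1+r)^4 + D_5/(1+r)^5 + TV/(1+r)^5
    = 15329.31189 + 16206.05537 + 17132.94326 + 18112.84350 + 19148.78808 + 315655.80344 = 401585.74552

$401585.75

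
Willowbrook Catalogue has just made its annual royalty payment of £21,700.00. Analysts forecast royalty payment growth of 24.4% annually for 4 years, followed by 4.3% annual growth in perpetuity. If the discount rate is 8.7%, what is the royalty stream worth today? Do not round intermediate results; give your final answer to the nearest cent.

£1005383.56

D_1 = 26994.80000
D_2 = 33581.53120
D_3 = 41775.42481
D_4 = 51968.62847
Terminal value at year 4: TV = D_4×(1+g_2)/(r−g_2) = 54203.27949/0.044 = 1231892.71571
P_0 = D_1/(1+r)^1 + D_2/(1+r)^2 + D_3/(1+r)^3 + D_4/(1+r)^4 + TV/(1+r)^4
    = 24834.22263 + 28421.13427 + 32526.11871 + 37224.00338 + 882378.08005 = 1005383.55903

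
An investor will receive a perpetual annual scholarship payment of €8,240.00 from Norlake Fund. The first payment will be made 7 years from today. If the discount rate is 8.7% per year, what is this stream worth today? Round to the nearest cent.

Value at end of year 6: C / r = €8,240.00 / 0.087 = €94,712.6437
Discount to today: PV = €94,712.6437 / (1 + 0.087)^6 = €94,712.6437 / 1.649595 = €57,415.70

€57415.70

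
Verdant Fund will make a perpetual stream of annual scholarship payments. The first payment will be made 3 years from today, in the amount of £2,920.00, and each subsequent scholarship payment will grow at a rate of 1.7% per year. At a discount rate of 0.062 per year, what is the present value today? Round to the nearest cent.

£57533.57

Value at end of year 2: C₁ / (r − g) = £2,920.00 / (0.062 − 0.017) = £64,888.8889
Discount to today: PV = £64,888.8889 / (1 + 0.062)^2 = £64,888.8889 / 1.127844 = £57,533.57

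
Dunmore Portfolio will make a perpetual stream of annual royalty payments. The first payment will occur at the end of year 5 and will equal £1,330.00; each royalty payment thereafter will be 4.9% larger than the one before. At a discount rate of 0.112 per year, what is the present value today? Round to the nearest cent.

£13806.77

Value at end of year 4: C₁ / (r − g) = £1,330.00 / (0.112 − 0.049) = £21,111.1111
Discount to today: PV = £21,111.1111 / (1 + 0.112)^4 = £21,111.1111 / 1.529041 = £13,806.77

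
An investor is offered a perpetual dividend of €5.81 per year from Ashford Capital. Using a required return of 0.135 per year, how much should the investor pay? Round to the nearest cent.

Level perpetuity: PV = C / r = €5.81 / 0.135 = €43.04

€43.04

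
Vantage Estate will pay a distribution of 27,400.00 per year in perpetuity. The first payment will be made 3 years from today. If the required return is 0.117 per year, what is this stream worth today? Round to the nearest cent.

Value at end of year 2: C / r = 27,400.00 / 0.117 = 234,188.0342
Discount to today: PV = 234,188.0342 / (1 + 0.117)^2 = 234,188.0342 / 1.247689 = 187,697.44

187697.44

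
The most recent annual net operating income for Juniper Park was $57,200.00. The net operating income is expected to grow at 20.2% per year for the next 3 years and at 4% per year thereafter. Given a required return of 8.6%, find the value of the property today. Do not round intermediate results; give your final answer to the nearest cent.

D_1 = 68754.40000
D_2 = 82642.78880
D_3 = 99336.63214
Terminal value at year 3: TV = D_3×(1+g_2)/(r−g_2) = 103310.09742/0.046 = 2245871.68311
P_0 = D_1/(1+r)^1 + D_2/(1+r)^2 + D_3/(1+r)^3 + TV/(1+r)^3
    = 63309.76059 + 70072.12912 + 77556.81327 + 1753458.38688 = 1964397.08986

$1964397.09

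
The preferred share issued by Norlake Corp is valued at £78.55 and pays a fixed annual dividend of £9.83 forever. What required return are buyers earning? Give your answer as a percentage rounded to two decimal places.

12.51%

P = C/r ⇒ r = C/P = £9.83/£78.55 = 0.125143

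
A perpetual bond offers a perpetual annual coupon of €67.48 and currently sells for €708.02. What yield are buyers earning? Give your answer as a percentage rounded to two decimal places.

9.53%

P = C/r ⇒ r = C/P = €67.48/€708.02 = 0.095308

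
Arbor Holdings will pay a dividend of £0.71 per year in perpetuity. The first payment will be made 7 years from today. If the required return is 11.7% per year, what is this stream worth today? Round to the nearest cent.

Value at end of year 6: C / r = £0.71 / 0.117 = £6.0684
Discount to today: PV = £6.0684 / (1 + 0.117)^6 = £6.0684 / 1.942312 = £3.12

£3.12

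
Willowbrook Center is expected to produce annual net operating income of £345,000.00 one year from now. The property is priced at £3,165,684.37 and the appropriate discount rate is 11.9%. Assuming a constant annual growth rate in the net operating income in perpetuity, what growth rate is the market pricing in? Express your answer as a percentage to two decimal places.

P = D₁/(r−g) ⇒ g = r − D₁/P = 0.119 − £345,000.00/£3,165,684.37 = 0.010019

1.00%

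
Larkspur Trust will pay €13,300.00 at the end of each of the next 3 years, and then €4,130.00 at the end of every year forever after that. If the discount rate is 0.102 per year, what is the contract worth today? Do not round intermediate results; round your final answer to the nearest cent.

PV of 3-year annuity: €13,300.00 × [1 − (1+0.102)^−3] / 0.102 = 32959.01983
Perpetuity value at year 3: €4,130.00 / 0.102 = 40490.19608
PV of perpetuity: 40490.19608 / (1+0.102)^3 = 30255.55308
Total PV = 32959.01983 + 30255.55308 = 63214.57291

€63214.57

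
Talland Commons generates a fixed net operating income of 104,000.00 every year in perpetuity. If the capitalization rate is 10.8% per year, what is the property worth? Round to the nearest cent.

962962.96

Level perpetuity: PV = C / r = 104,000.00 / 0.108 = 962,962.96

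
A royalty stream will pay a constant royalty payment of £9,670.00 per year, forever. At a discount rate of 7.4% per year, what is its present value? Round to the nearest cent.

Level perpetuity: PV = C / r = £9,670.00 / 0.074 = £130,675.68

£130675.68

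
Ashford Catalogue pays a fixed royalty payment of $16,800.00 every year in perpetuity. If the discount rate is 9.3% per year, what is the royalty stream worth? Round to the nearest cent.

$180645.16

Level perpetuity: PV = C / r = $16,800.00 / 0.093 = $180,645.16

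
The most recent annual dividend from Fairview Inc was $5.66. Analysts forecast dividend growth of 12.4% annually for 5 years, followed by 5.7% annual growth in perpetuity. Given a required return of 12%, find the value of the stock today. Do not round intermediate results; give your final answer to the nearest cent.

$125.27

D_1 = 6.36184
D_2 = 7.15071
D_3 = 8.03740
D_4 = 9.03403
D_5 = 10.15425
Terminal value at year 5: TV = D_5×(1+g_2)/(r−g_2) = 10.73305/0.063 = 170.36580
P_0 = D_1/(1+r)^1 + D_2/(1+r)^2 + D_3/(1+r)^3 + D_4/(1+r)^4 + D_5/(1+r)^5 + TV/(1+r)^5
    = 5.68021 + 5.70050 + 5.72086 + 5.74129 + 5.76180 + 96.67013 = 125.27479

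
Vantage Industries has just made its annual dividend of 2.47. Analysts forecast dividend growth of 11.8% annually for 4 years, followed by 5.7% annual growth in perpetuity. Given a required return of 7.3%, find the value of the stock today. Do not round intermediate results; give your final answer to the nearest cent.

203.28

D_1 = 2.76146
D_2 = 3.08731
D_3 = 3.45162
D_4 = 3.85891
Terminal value at year 4: TV = D_4×(1+g_2)/(r−g_2) = 4.07886/0.016 = 254.92896
P_0 = D_1/(1+r)^1 + D_2/(1+r)^2 + D_3/(1+r)^3 + D_4/(1+r)^4 + TV/(1+r)^4
    = 2.57359 + 2.68152 + 2.79398 + 2.91115 + 192.31816 = 203.27840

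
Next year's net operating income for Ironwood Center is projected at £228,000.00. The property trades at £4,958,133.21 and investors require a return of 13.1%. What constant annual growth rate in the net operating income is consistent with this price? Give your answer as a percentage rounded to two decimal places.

P = D₁/(r−g) ⇒ g = r − D₁/P = 0.131 − £228,000.00/£4,958,133.21 = 0.085015

8.50%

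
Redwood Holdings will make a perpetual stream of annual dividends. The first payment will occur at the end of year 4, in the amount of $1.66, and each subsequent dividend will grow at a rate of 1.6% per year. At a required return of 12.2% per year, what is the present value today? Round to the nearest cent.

Value at end of year 3: C₁ / (r − g) = $1.66 / (0.122 − 0.016) = $15.6604
Discount to today: PV = $15.6604 / (1 + 0.122)^3 = $15.6604 / 1.412468 = $11.09

$11.09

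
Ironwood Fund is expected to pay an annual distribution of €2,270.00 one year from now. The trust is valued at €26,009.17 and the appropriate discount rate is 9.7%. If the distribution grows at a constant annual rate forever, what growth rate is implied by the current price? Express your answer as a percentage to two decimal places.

P = D₁/(r−g) ⇒ g = r − D₁/P = 0.097 − €2,270.00/€26,009.17 = 0.009723

0.97%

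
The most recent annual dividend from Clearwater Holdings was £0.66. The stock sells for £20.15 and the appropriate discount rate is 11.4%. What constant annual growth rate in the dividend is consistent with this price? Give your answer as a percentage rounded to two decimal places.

P = D₀(1+g)/(r−g) ⇒ P(r−g) = D₀(1+g) ⇒ g(P+D₀) = P·r − D₀
g = (P·r − D₀)/(P + D₀) = (£20.15×0.114 − £0.66) / (£20.15 + £0.66) = 0.078669

7.87%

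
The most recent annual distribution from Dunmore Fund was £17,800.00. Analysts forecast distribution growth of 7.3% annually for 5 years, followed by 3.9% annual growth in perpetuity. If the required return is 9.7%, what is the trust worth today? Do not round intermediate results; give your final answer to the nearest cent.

D_1 = 19099.40000
D_2 = 20493.65620
D_3 = 21989.69310
D_4 = 23594.94070
D_5 = 25317.37137
Terminal value at year 5: TV = D_5×(1+g_2)/(r−g_2) = 26304.74885/0.058 = 453530.15265
P_0 = D_1/(1+r)^1 + D_2/(1+r)^2 + D_3/(1+r)^3 + D_4/(1+r)^4 + D_5/(1+r)^5 + TV/(1+r)^5
    = 17410.57429 + 17029.66838 + 16657.09588 + 16292.67445 + 15936.22579 + 285478.25159 = 368804.49038

£368804.49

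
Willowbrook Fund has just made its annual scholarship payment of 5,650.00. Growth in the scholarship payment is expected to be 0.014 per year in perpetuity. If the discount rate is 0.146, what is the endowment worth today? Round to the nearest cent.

D₁ = D₀ × (1 + g) = 5,650.00 × 1.014 = 5,729.1000
Growing perpetuity: P = D₁ / (r − g) = 5,729.1000 / (0.146 − 0.014) = 43,402.27

43402.27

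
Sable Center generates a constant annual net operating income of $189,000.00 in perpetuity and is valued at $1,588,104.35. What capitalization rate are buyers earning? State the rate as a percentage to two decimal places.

P = C/r ⇒ r = C/P = $189,000.00/$1,588,104.35 = 0.119010

11.90%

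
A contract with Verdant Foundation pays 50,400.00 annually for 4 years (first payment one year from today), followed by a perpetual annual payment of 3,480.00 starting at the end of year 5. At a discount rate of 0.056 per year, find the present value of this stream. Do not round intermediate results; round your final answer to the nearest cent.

PV of 4-year annuity: 50,400.00 × [1 − (1+0.056)^−4] / 0.056 = 176252.89984
Perpetuity value at year 4: 3,480.00 / 0.056 = 62142.85714
PV of perpetuity: 62142.85714 / (1+0.056)^4 = 49973.01406
Total PV = 176252.89984 + 49973.01406 = 226225.91390

226225.91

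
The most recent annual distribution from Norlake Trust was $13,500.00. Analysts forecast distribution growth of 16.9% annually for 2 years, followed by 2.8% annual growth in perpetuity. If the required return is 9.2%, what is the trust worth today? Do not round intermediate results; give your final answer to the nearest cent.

$278425.33

D_1 = 15781.50000
D_2 = 18448.57350
Terminal value at year 2: TV = D_2×(1+g_2)/(r−g_2) = 18965.13356/0.064 = 296330.21184
P_0 = D_1/(1+r)^1 + D_2/(1+r)^2 + TV/(1+r)^2
    = 14451.92308 + 15470.96893 + 248502.43852 = 278425.33053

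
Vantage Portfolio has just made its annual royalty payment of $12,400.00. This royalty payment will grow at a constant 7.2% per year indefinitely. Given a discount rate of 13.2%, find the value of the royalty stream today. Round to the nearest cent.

$221546.67

D₁ = D₀ × (1 + g) = $12,400.00 × 1.072 = $13,292.8000
Growing perpetuity: P = D₁ / (r − g) = $13,292.8000 / (0.132 − 0.072) = $221,546.67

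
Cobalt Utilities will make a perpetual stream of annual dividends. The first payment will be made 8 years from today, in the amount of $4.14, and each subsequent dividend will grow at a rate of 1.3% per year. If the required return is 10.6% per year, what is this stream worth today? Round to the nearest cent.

$21.99

Value at end of year 7: C₁ / (r − g) = $4.14 / (0.106 − 0.013) = $44.5161
Discount to today: PV = $44.5161 / (1 + 0.106)^7 = $44.5161 / 2.024351 = $21.99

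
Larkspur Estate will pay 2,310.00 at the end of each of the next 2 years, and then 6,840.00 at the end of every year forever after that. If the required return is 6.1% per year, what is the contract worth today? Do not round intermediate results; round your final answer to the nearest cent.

103837.50

PV of 2-year annuity: 2,310.00 × [1 − (1+0.061)^−2] / 0.061 = 4229.20955
Perpetuity value at year 2: 6,840.00 / 0.061 = 112131.14754
PV of perpetuity: 112131.14754 / (1+0.061)^2 = 99608.29330
Total PV = 4229.20955 + 99608.29330 = 103837.50285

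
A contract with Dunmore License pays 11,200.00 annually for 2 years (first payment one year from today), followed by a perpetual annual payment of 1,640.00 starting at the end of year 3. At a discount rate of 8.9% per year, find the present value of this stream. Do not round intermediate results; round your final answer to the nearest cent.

PV of 2-year annuity: 11,200.00 × [1 − (1+0.089)^−2] / 0.089 = 19728.80150
Perpetuity value at year 2: 1,640.00 / 0.089 = 18426.96629
PV of perpetuity: 18426.96629 / (1+0.089)^2 = 15538.10607
Total PV = 19728.80150 + 15538.10607 = 35266.90757

35266.91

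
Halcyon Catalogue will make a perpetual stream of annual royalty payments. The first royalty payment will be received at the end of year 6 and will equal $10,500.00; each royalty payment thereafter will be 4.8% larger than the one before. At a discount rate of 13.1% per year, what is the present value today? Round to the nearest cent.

$68359.39

Value at end of year 5: C₁ / (r − g) = $10,500.00 / (0.131 − 0.048) = $126,506.0241
Discount to today: PV = $126,506.0241 / (1 + 0.131)^5 = $126,506.0241 / 1.850602 = $68,359.39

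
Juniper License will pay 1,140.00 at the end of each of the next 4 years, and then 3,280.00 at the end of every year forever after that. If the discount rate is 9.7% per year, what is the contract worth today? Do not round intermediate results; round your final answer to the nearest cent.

26986.63

PV of 4-year annuity: 1,140.00 × [1 − (1+0.097)^−4] / 0.097 = 3637.23943
Perpetuity value at year 4: 3,280.00 / 0.097 = 33814.43299
PV of perpetuity: 33814.43299 / (1+0.097)^4 = 23349.39323
Total PV = 3637.23943 + 23349.39323 = 26986.63266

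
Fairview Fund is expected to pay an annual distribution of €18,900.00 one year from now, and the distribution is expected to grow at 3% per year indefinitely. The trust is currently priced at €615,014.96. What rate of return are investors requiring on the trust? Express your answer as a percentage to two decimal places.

6.07%

P = D₁/(r − g) ⇒ r = D₁/P + g = €18,900.0000/€615,014.96 + 0.03 = 0.030731 + 0.03 = 0.060731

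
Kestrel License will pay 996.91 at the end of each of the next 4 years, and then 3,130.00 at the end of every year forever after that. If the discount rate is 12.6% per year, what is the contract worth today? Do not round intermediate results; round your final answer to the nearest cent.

PV of 4-year annuity: 996.91 × [1 − (1+0.126)^−4] / 0.126 = 2990.09479
Perpetuity value at year 4: 3,130.00 / 0.126 = 24841.26984
PV of perpetuity: 24841.26984 / (1+0.126)^4 = 15453.26422
Total PV = 2990.09479 + 15453.26422 = 18443.35901

18443.36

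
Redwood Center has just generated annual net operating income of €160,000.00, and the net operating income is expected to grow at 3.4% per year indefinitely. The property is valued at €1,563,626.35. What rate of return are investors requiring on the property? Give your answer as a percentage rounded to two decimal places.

D₁ = €160,000.00 × 1.034 = €165,440.0000
P = D₁/(r − g) ⇒ r = D₁/P + g = €165,440.0000/€1,563,626.35 + 0.034 = 0.105805 + 0.034 = 0.139805

13.98%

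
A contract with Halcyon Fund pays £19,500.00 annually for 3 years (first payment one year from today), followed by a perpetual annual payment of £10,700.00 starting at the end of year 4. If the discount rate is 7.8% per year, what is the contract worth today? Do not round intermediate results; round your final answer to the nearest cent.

£159940.03

PV of 3-year annuity: £19,500.00 × [1 − (1+0.078)^−3] / 0.078 = 50435.29883
Perpetuity value at year 3: £10,700.00 / 0.078 = 137179.48718
PV of perpetuity: 137179.48718 / (1+0.078)^3 = 109504.73346
Total PV = 50435.29883 + 109504.73346 = 159940.03229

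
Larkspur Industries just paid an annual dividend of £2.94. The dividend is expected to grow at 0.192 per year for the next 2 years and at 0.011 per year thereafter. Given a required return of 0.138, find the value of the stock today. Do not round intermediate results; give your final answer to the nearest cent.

D_1 = 3.50448
D_2 = 4.17734
Terminal value at year 2: TV = D_2×(1+g_2)/(r−g_2) = 4.22329/0.127 = 33.25426
P_0 = D_1/(1+r)^1 + D_2/(1+r)^2 + TV/(1+r)^2
    = 3.07951 + 3.22564 + 25.67809 = 31.98324

£31.98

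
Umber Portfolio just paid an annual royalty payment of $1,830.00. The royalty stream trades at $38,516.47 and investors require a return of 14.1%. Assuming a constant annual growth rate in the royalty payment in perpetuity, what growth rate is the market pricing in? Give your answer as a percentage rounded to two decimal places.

8.92%

P = D₀(1+g)/(r−g) ⇒ P(r−g) = D₀(1+g) ⇒ g(P+D₀) = P·r − D₀
g = (P·r − D₀)/(P + D₀) = ($38,516.47×0.141 − $1,830.00) / ($38,516.47 + $1,830.00) = 0.089248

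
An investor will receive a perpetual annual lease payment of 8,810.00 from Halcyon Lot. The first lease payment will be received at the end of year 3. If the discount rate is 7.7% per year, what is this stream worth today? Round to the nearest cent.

98640.16

Value at end of year 2: C / r = 8,810.00 / 0.077 = 114,415.5844
Discount to today: PV = 114,415.5844 / (1 + 0.077)^2 = 114,415.5844 / 1.159929 = 98,640.16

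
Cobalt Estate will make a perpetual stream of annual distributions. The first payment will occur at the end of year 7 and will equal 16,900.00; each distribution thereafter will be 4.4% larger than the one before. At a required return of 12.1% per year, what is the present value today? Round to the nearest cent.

Value at end of year 6: C₁ / (r − g) = 16,900.00 / (0.121 − 0.044) = 219,480.5195
Discount to today: PV = 219,480.5195 / (1 + 0.121)^6 = 219,480.5195 / 1.984420 = 110,601.83

110601.83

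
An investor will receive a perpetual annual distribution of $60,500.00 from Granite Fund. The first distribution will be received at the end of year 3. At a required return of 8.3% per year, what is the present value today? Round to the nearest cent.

$621470.29

Value at end of year 2: C / r = $60,500.00 / 0.083 = $728,915.6627
Discount to today: PV = $728,915.6627 / (1 + 0.083)^2 = $728,915.6627 / 1.172889 = $621,470.29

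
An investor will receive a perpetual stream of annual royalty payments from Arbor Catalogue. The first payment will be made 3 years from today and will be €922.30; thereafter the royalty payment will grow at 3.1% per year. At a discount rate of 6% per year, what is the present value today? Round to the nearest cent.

€28304.96

Value at end of year 2: C₁ / (r − g) = €922.30 / (0.06 − 0.031) = €31,803.4483
Discount to today: PV = €31,803.4483 / (1 + 0.06)^2 = €31,803.4483 / 1.123600 = €28,304.96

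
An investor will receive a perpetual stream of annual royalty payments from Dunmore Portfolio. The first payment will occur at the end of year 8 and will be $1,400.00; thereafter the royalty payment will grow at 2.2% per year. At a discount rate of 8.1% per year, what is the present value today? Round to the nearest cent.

Value at end of year 7: C₁ / (r − g) = $1,400.00 / (0.081 − 0.022) = $23,728.8136
Discount to today: PV = $23,728.8136 / (1 + 0.081)^7 = $23,728.8136 / 1.724963 = $13,756.13

$13756.13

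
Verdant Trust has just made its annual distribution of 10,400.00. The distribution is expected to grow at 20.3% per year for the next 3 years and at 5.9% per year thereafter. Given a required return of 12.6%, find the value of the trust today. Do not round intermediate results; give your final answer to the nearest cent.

236128.92

D_1 = 12511.20000
D_2 = 15050.97360
D_3 = 18106.32124
Terminal value at year 3: TV = D_3×(1+g_2)/(r−g_2) = 19174.59419/0.067 = 286187.97304
P_0 = D_1/(1+r)^1 + D_2/(1+r)^2 + D_3/(1+r)^3 + TV/(1+r)^3
    = 11111.19005 + 11871.01388 + 12682.79725 + 200463.91474 = 236128.91593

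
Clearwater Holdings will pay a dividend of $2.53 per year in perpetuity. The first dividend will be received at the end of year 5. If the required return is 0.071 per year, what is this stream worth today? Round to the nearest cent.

$27.08

Value at end of year 4: C / r = $2.53 / 0.071 = $35.6338
Discount to today: PV = $35.6338 / (1 + 0.071)^4 = $35.6338 / 1.315703 = $27.08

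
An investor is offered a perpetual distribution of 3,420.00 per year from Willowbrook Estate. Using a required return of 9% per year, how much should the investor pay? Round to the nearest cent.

38000.00

Level perpetuity: PV = C / r = 3,420.00 / 0.09 = 38,000.00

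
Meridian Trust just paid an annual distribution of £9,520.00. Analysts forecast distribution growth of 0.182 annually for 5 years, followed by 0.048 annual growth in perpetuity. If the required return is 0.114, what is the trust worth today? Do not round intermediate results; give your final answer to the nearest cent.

D_1 = 11252.64000
D_2 = 13300.62048
D_3 = 15721.33341
D_4 = 18582.61609
D_5 = 21964.65222
Terminal value at year 5: TV = D_5×(1+g_2)/(r−g_2) = 23018.95552/0.066 = 348772.05336
P_0 = D_1/(1+r)^1 + D_2/(1+r)^2 + D_3/(1+r)^3 + D_4/(1+r)^4 + D_5/(1+r)^5 + TV/(1+r)^5
    = 10101.11311 + 10717.69811 + 11371.92025 + 12066.07697 + 12802.60590 + 203289.86339 = 260349.27773

£260349.28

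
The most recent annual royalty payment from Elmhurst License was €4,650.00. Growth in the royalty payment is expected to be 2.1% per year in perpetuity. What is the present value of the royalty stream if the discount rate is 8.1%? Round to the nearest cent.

€79127.50

D₁ = D₀ × (1 + g) = €4,650.00 × 1.021 = €4,747.6500
Growing perpetuity: P = D₁ / (r − g) = €4,747.6500 / (0.081 − 0.021) = €79,127.50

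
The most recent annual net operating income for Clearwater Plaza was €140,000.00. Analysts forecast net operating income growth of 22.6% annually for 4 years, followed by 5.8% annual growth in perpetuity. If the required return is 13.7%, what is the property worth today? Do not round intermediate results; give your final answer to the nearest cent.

€3213089.32

D_1 = 171640.00000
D_2 = 210430.64000
D_3 = 257987.96464
D_4 = 316293.24465
Terminal value at year 4: TV = D_4×(1+g_2)/(r−g_2) = 334638.25284/0.079 = 4235927.25112
P_0 = D_1/(1+r)^1 + D_2/(1+r)^2 + D_3/(1+r)^3 + D_4/(1+r)^4 + TV/(1+r)^4
    = 150958.66315 + 162775.12843 + 175516.54129 + 189255.30310 + 2534583.67950 = 3213089.31547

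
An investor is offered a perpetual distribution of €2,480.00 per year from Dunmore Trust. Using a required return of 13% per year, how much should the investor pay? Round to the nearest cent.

Level perpetuity: PV = C / r = €2,480.00 / 0.13 = €19,076.92

€19076.92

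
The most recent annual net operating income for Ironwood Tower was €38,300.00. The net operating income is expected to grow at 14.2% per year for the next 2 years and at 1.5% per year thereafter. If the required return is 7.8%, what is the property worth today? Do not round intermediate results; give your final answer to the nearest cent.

D_1 = 43738.60000
D_2 = 49949.48120
Terminal value at year 2: TV = D_2×(1+g_2)/(r−g_2) = 50698.72342/0.063 = 804741.64156
P_0 = D_1/(1+r)^1 + D_2/(1+r)^2 + TV/(1+r)^2
    = 40573.84045 + 42982.67698 + 692498.68474 = 776055.20217

€776055.20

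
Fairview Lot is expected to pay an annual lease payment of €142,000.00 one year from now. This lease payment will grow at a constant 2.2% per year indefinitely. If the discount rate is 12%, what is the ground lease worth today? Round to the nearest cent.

Growing perpetuity: P = D₁ / (r − g) = €142,000.0000 / (0.12 − 0.022) = €1,448,979.59

€1448979.59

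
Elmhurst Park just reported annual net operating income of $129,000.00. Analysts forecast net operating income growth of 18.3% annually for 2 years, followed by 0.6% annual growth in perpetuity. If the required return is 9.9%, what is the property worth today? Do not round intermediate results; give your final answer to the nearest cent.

$1905217.18

D_1 = 152607.00000
D_2 = 180534.08100
Terminal value at year 2: TV = D_2×(1+g_2)/(r−g_2) = 181617.28549/0.093 = 1952874.03748
P_0 = D_1/(1+r)^1 + D_2/(1+r)^2 + TV/(1+r)^2
    = 138859.87261 + 149473.36606 + 1616883.93823 = 1905217.17691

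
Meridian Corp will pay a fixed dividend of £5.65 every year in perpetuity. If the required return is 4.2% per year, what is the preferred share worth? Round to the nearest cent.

£134.52

Level perpetuity: PV = C / r = £5.65 / 0.042 = £134.52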